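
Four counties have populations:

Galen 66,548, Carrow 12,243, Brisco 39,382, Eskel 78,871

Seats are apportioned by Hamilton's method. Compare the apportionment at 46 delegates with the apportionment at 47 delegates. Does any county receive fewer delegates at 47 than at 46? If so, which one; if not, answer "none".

none

At 46 seats: Galen 16, Carrow 3, Brisco 9, Eskel 18.
At 47 seats: Galen 16, Carrow 3, Brisco 9, Eskel 19.
No county's allocation decreased.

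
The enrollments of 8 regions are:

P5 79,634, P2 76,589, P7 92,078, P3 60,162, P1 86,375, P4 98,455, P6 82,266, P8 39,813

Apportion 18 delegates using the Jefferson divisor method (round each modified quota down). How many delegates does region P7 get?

Standard divisor 615372/18 ≈ 34187.333; standard quotas: P5 2.329, P2 2.240, P7 2.693, P3 1.760, P1 2.527, P4 2.880, P6 2.406, P8 1.165.
Rounding down gives 2, 2, 2, 1, 2, 2, 2, 1 = 14 seats, so the divisor must be adjusted.
With modified divisor 28100: modified quotas P5 2.834, P2 2.726, P7 3.277, P3 2.141, P1 3.074, P4 3.504, P6 2.928, P8 1.417.
Rounding down: P5 2, P2 2, P7 3, P3 2, P1 3, P4 3, P6 2, P8 1 (total 18).
P7 receives 3.

3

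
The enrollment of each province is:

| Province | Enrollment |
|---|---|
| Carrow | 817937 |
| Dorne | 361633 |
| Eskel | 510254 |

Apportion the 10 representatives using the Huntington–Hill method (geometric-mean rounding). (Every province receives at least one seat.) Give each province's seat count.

With divisor 166115: modified quotas Carrow 4.924, Dorne 2.177, Eskel 3.072.
Geometric-mean thresholds: Carrow √(4·5)=4.472, Dorne √(2·3)=2.449, Eskel √(3·4)=3.464.
Each quota rounded against its threshold gives Carrow 5, Dorne 2, Eskel 3 (total 10).

Carrow 5, Dorne 2, Eskel 3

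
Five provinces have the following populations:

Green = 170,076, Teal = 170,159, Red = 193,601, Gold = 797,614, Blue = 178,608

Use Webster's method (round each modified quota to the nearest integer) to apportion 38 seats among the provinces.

Standard divisor 1510058/38 ≈ 39738.368; standard quotas: Green 4.280, Teal 4.282, Red 4.872, Gold 20.072, Blue 4.495.
Rounding to the nearest integer gives 4, 4, 5, 20, 4 = 37 seats, so the divisor must be adjusted.
With modified divisor 39300: modified quotas Green 4.328, Teal 4.330, Red 4.926, Gold 20.296, Blue 4.545.
Rounding to the nearest integer: Green 4, Teal 4, Red 5, Gold 20, Blue 5 (total 38).

Green 4, Teal 4, Red 5, Gold 20, Blue 5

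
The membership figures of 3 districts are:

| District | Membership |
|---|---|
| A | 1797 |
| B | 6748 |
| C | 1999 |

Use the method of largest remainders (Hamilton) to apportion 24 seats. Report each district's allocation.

A 4; B 15; C 5

Total 10544; standard divisor 10544/24 ≈ 439.333.
Standard quotas: A 4.0903, B 15.3596, C 4.5501.
Lower quotas: A 4, B 15, C 4 (sum 23, leaving 1 seat).
Remainders in descending order: C 0.5501, B 0.3596, A 0.0903.
Largest remainder: C receives the extra seat.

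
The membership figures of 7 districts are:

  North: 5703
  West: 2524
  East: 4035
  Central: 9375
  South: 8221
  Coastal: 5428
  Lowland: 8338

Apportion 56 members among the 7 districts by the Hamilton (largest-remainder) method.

North 7, West 3, East 5, Central 12, South 11, Coastal 7, Lowland 11

Standard divisor: 43624 ÷ 56 = 779.
Standard quotas: North 7.3209, West 3.2401, East 5.1797, Central 12.0347, South 10.5533, Coastal 6.9679, Lowland 10.7035.
Lower quotas: North 7, West 3, East 5, Central 12, South 10, Coastal 6, Lowland 10 (sum 53, leaving 3 seats).
Remainders in descending order: Coastal 0.9679, Lowland 0.7035, South 0.5533, North 0.3209, West 0.2401, East 0.1797, Central 0.0347.
The surplus seats go to Coastal, Lowland, South.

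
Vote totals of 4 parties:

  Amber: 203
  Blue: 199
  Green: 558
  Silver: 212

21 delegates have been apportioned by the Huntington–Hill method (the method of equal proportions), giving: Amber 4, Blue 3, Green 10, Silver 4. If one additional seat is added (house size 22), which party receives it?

Blue

Priority for the next seat is population ÷ (√(s·(s+1))).
Priorities: Amber 45.392, Blue 57.446, Green 53.203, Silver 47.405.
Highest priority: Blue.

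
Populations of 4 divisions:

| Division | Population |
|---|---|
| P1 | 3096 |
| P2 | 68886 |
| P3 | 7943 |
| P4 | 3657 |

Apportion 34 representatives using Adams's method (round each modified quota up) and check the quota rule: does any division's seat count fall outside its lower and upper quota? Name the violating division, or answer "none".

Standard quotas: P1 1.259, P2 28.022, P3 3.231, P4 1.488.
Adams allocation: P1 2, P2 27, P3 3, P4 2.
P2 has quota 28.022 (lower 28, upper 29) but receives 27 — outside the quota interval.

P2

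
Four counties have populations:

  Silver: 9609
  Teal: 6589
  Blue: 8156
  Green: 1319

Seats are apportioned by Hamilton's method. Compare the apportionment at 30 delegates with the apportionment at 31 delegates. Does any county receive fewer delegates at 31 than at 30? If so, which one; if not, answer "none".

At 30 seats: Silver 11, Teal 8, Blue 9, Green 2.
At 31 seats: Silver 12, Teal 8, Blue 10, Green 1.
Green drops from 2 to 1.

Green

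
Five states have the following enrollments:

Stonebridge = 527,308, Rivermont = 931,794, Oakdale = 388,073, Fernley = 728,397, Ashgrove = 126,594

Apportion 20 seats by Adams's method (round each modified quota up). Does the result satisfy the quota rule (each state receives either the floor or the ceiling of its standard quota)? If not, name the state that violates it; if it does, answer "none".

none

Standard quotas: Stonebridge 3.903, Rivermont 6.897, Oakdale 2.872, Fernley 5.391, Ashgrove 0.937.
Adams allocation: Stonebridge 4, Rivermont 7, Oakdale 3, Fernley 5, Ashgrove 1.
Every allocation lies between the lower and upper quota.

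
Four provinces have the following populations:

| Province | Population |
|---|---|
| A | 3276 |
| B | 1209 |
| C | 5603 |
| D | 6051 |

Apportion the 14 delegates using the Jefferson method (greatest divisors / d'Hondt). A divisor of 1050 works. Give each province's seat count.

A: 3, B: 1, C: 5, D: 5

With modified divisor 1050: modified quotas A 3.120, B 1.151, C 5.336, D 5.763.
Rounding down: A 3, B 1, C 5, D 5 (total 14).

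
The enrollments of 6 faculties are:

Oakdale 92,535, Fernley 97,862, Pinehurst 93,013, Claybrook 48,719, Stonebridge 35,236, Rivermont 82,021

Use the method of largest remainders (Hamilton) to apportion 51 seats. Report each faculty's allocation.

The standard divisor is 449386/51 ≈ 8811.49.
Standard quotas: Oakdale 10.5016, Fernley 11.1062, Pinehurst 10.5559, Claybrook 5.5290, Stonebridge 3.9989, Rivermont 9.3084.
Lower quotas: Oakdale 10, Fernley 11, Pinehurst 10, Claybrook 5, Stonebridge 3, Rivermont 9 (sum 48, leaving 3 seats).
Remainders in descending order: Stonebridge 0.9989, Pinehurst 0.5559, Claybrook 0.5290, Oakdale 0.5016, Rivermont 0.3084, Fernley 0.1062.
Largest remainders: Stonebridge, Pinehurst, Claybrook receive the extra seats.

Oakdale 10, Fernley 11, Pinehurst 11, Claybrook 6, Stonebridge 4, Rivermont 9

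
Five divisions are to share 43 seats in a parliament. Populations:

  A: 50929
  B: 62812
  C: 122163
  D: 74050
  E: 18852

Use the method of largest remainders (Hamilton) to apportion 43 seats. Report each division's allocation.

A 7; B 8; C 16; D 10; E 2

Total 328806; standard divisor 328806/43 ≈ 7646.651.
Standard quotas: A 6.6603, B 8.2143, C 15.9760, D 9.6840, E 2.4654.
Lower quotas: A 6, B 8, C 15, D 9, E 2 (sum 40, leaving 3 seats).
Remainders in descending order: C 0.9760, D 0.6840, A 0.6603, E 0.4654, B 0.2143.
Largest remainders: C, D, A receive the extra seats.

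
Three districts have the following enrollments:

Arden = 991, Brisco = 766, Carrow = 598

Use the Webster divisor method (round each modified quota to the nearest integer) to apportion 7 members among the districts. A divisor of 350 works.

With modified divisor 350: modified quotas Arden 2.831, Brisco 2.189, Carrow 1.709.
Rounding to the nearest integer: Arden 3, Brisco 2, Carrow 2 (total 7).

Arden 3, Brisco 2, Carrow 2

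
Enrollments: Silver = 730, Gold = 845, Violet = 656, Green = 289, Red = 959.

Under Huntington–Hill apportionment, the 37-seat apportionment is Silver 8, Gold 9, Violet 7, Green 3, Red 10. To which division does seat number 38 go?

Priority for the next seat is population ÷ (√(s·(s+1))).
Priorities: Silver 86.031, Gold 89.071, Violet 87.662, Green 83.427, Red 91.437.
Highest priority: Red.

Red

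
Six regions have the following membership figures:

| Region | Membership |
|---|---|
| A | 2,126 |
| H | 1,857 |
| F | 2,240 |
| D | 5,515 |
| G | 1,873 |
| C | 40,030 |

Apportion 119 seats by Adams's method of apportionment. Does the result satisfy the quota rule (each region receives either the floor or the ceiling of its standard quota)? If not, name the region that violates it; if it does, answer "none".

C

Standard quotas: A 4.716, H 4.120, F 4.969, D 12.235, G 4.155, C 88.805.
Adams allocation: A 5, H 5, F 5, D 12, G 5, C 87.
C has quota 88.805 (lower 88, upper 89) but receives 87 — outside the quota interval.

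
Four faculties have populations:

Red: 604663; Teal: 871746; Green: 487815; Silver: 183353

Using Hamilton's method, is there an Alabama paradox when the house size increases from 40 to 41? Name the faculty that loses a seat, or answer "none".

At 40 seats: Red 11, Teal 16, Green 9, Silver 4.
At 41 seats: Red 12, Teal 17, Green 9, Silver 3.
Silver drops from 4 to 3.

Silver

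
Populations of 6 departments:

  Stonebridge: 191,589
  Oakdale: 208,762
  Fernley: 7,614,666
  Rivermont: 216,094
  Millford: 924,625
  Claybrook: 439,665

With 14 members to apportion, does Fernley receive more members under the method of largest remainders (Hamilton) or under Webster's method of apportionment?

Hamilton: Stonebridge 0, Oakdale 0, Fernley 11, Rivermont 0, Millford 2, Claybrook 1.
Webster: Stonebridge 0, Oakdale 0, Fernley 12, Rivermont 0, Millford 1, Claybrook 1.
Fernley gets 11 under Hamilton and 12 under Webster.

Webster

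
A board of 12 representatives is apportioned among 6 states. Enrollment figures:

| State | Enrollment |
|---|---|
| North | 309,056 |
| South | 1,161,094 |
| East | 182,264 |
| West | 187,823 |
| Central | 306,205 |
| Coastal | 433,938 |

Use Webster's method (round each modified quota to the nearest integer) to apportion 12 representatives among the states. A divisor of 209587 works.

North: 1; South: 6; East: 1; West: 1; Central: 1; Coastal: 2

With modified divisor 209587: modified quotas North 1.475, South 5.540, East 0.870, West 0.896, Central 1.461, Coastal 2.070.
Rounding to the nearest integer: North 1, South 6, East 1, West 1, Central 1, Coastal 2 (total 12).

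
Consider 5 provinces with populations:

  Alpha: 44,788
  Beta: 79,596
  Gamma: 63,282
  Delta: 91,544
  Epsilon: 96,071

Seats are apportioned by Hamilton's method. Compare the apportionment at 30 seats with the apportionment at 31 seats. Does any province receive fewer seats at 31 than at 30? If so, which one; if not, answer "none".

At 30 seats: Alpha 4, Beta 6, Gamma 5, Delta 7, Epsilon 8.
At 31 seats: Alpha 4, Beta 7, Gamma 5, Delta 7, Epsilon 8.
No province's allocation decreased.

none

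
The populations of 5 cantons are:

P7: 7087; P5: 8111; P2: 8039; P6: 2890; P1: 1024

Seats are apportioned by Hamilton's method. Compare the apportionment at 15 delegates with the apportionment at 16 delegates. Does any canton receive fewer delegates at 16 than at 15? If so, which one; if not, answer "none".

At 15 seats: P7 4, P5 4, P2 4, P6 2, P1 1.
At 16 seats: P7 4, P5 5, P2 5, P6 2, P1 0.
P1 drops from 1 to 0.

P1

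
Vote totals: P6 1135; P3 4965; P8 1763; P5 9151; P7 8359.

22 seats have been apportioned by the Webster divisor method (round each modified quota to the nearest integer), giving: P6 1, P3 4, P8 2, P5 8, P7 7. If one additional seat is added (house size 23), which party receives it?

Priority for the next seat is population ÷ (current seats + 0.5).
Priorities: P6 756.667, P3 1103.333, P8 705.200, P5 1076.588, P7 1114.533.
Highest priority: P7.

P7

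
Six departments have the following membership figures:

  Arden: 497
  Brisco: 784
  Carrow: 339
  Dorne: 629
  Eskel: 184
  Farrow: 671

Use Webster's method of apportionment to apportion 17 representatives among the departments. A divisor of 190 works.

Arden 3, Brisco 4, Carrow 2, Dorne 3, Eskel 1, Farrow 4

With modified divisor 190: modified quotas Arden 2.616, Brisco 4.126, Carrow 1.784, Dorne 3.311, Eskel 0.968, Farrow 3.532.
Rounding to the nearest integer: Arden 3, Brisco 4, Carrow 2, Dorne 3, Eskel 1, Farrow 4 (total 17).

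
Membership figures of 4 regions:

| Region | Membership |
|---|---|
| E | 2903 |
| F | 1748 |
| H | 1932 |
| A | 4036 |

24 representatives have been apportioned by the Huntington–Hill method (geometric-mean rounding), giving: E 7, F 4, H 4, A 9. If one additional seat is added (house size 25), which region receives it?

Priority for the next seat is population ÷ (√(s·(s+1))).
Priorities: E 387.930, F 390.865, H 432.008, A 425.432.
Highest priority: H.

H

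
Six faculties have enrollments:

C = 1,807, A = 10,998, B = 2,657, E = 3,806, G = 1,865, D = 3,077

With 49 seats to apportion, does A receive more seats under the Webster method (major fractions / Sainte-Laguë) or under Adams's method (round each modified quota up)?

Webster: C 4, A 22, B 5, E 8, G 4, D 6.
Adams: C 4, A 21, B 6, E 8, G 4, D 6.
A gets 22 under Webster and 21 under Adams.

Webster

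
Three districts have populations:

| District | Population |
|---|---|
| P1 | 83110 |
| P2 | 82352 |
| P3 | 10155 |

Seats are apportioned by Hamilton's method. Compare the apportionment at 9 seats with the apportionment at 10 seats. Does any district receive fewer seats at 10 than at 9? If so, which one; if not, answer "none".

At 9 seats: P1 4, P2 4, P3 1.
At 10 seats: P1 5, P2 5, P3 0.
P3 drops from 1 to 0.

P3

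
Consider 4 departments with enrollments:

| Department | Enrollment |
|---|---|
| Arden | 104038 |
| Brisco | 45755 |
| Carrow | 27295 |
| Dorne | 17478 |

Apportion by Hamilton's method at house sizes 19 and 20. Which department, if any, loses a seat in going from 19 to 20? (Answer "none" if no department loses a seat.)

none

At 19 seats: Arden 10, Brisco 4, Carrow 3, Dorne 2.
At 20 seats: Arden 10, Brisco 5, Carrow 3, Dorne 2.
No department's allocation decreased.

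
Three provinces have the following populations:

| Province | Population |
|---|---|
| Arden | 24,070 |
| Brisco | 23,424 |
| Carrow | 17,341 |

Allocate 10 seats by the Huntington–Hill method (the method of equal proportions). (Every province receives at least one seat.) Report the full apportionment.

With divisor 6855: modified quotas Arden 3.511, Brisco 3.417, Carrow 2.530.
Geometric-mean thresholds: Arden √(3·4)=3.464, Brisco √(3·4)=3.464, Carrow √(2·3)=2.449.
Each quota rounded against its threshold gives Arden 4, Brisco 3, Carrow 3 (total 10).

Arden=4, Brisco=3, Carrow=3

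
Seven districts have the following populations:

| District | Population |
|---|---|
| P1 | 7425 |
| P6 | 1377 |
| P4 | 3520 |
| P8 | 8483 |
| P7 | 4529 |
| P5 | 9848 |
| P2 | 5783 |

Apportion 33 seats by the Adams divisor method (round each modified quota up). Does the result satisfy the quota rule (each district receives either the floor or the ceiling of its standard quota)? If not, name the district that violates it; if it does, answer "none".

none

Standard quotas: P1 5.981, P6 1.109, P4 2.836, P8 6.834, P7 3.648, P5 7.933, P2 4.659.
Adams allocation: P1 6, P6 1, P4 3, P8 7, P7 4, P5 7, P2 5.
Every allocation lies between the lower and upper quota.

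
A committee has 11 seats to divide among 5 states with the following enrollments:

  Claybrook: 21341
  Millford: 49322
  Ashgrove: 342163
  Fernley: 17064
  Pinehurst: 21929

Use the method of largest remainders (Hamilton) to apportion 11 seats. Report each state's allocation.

Claybrook 1; Millford 1; Ashgrove 8; Fernley 0; Pinehurst 1

The standard divisor is 451819/11 ≈ 41074.455.
Standard quotas: Claybrook 0.5196, Millford 1.2008, Ashgrove 8.3303, Fernley 0.4154, Pinehurst 0.5339.
Lower quotas: Claybrook 0, Millford 1, Ashgrove 8, Fernley 0, Pinehurst 0 (sum 9, leaving 2 seats).
Remainders in descending order: Pinehurst 0.5339, Claybrook 0.5196, Fernley 0.4154, Ashgrove 0.3303, Millford 0.2008.
Largest remainders: Pinehurst, Claybrook receive the extra seats.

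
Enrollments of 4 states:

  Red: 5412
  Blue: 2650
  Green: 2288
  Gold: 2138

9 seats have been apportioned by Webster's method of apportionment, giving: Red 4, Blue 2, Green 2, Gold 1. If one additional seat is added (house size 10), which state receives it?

Priority for the next seat is population ÷ (current seats + 0.5).
Priorities: Red 1202.667, Blue 1060.000, Green 915.200, Gold 1425.333.
Highest priority: Gold.

Gold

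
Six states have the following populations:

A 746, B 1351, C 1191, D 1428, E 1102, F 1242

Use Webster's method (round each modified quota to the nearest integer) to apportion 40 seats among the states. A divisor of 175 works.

A=4; B=8; C=7; D=8; E=6; F=7

With modified divisor 175: modified quotas A 4.263, B 7.720, C 6.806, D 8.160, E 6.297, F 7.097.
Rounding to the nearest integer: A 4, B 8, C 7, D 8, E 6, F 7 (total 40).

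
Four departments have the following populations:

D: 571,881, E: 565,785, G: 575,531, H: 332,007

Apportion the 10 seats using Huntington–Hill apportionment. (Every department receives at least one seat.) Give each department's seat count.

With divisor 232225: modified quotas D 2.463, E 2.436, G 2.478, H 1.430.
Geometric-mean thresholds: D √(2·3)=2.449, E √(2·3)=2.449, G √(2·3)=2.449, H √(1·2)=1.414.
Each quota rounded against its threshold gives D 3, E 2, G 3, H 2 (total 10).

D=3; E=2; G=3; H=2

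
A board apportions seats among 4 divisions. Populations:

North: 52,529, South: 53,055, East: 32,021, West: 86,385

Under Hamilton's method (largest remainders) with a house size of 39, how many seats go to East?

6

The standard divisor is 223990/39 ≈ 5743.333.
Standard quotas: North 9.1461, South 9.2377, East 5.5753, West 15.0409.
Lower quotas: North 9, South 9, East 5, West 15 (sum 38, leaving 1 seat).
Remainders in descending order: East 0.5753, South 0.2377, North 0.1461, West 0.0409.
The surplus seat goes to East.
East receives 6.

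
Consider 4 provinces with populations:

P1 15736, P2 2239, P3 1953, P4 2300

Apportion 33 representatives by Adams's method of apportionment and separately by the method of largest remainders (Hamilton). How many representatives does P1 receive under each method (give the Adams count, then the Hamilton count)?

22 and 23

Adams: P1 22, P2 4, P3 3, P4 4.
Hamilton: P1 23, P2 3, P3 3, P4 4.
P1 gets 22 under Adams and 23 under Hamilton.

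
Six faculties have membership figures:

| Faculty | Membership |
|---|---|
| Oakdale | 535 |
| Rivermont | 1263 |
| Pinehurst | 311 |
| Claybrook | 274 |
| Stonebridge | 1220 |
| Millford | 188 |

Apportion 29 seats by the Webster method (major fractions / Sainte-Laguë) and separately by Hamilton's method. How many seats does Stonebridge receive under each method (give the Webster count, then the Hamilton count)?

10 and 9

Webster: Oakdale 4, Rivermont 10, Pinehurst 2, Claybrook 2, Stonebridge 10, Millford 1.
Hamilton: Oakdale 4, Rivermont 10, Pinehurst 2, Claybrook 2, Stonebridge 9, Millford 2.
Stonebridge gets 10 under Webster and 9 under Hamilton.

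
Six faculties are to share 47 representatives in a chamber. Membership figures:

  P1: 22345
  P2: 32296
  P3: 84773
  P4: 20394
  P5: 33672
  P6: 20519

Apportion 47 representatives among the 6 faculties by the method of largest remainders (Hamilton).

P1 5, P2 7, P3 19, P4 4, P5 7, P6 5

Total 213999; standard divisor 213999/47 ≈ 4553.17.
Standard quotas: P1 4.9076, P2 7.0931, P3 18.6185, P4 4.4791, P5 7.3953, P6 4.5065.
Lower quotas: P1 4, P2 7, P3 18, P4 4, P5 7, P6 4 (sum 44, leaving 3 seats).
Remainders in descending order: P1 0.9076, P3 0.6185, P6 0.5065, P4 0.4791, P5 0.3953, P2 0.0931.
Largest remainders: P1, P3, P6 receive the extra seats.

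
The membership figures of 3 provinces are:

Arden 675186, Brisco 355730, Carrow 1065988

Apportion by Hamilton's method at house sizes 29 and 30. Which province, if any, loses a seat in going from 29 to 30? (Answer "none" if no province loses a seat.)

none

At 29 seats: Arden 9, Brisco 5, Carrow 15.
At 30 seats: Arden 10, Brisco 5, Carrow 15.
No province's allocation decreased.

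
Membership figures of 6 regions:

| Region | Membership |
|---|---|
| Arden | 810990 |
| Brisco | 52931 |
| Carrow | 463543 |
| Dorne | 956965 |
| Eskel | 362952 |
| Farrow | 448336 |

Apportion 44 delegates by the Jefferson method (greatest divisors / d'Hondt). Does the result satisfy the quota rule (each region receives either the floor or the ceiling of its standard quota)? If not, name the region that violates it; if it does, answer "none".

none

Standard quotas: Arden 11.527, Brisco 0.752, Carrow 6.588, Dorne 13.602, Eskel 5.159, Farrow 6.372.
Jefferson allocation: Arden 12, Brisco 0, Carrow 7, Dorne 14, Eskel 5, Farrow 6.
Every allocation lies between the lower and upper quota.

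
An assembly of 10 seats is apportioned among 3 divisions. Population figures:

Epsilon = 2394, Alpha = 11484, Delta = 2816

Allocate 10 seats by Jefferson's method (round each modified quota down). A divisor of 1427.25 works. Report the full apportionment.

With modified divisor 1427.25: modified quotas Epsilon 1.677, Alpha 8.046, Delta 1.973.
Rounding down: Epsilon 1, Alpha 8, Delta 1 (total 10).

Epsilon 1; Alpha 8; Delta 1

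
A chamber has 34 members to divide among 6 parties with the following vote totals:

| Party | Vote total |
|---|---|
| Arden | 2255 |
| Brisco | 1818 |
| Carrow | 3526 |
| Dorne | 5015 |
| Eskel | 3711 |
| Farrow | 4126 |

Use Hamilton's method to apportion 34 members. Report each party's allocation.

The standard divisor is 20451/34 ≈ 601.5.
Standard quotas: Arden 3.7490, Brisco 3.0224, Carrow 5.8620, Dorne 8.3375, Eskel 6.1696, Farrow 6.8595.
Lower quotas: Arden 3, Brisco 3, Carrow 5, Dorne 8, Eskel 6, Farrow 6 (sum 31, leaving 3 seats).
Remainders in descending order: Carrow 0.8620, Farrow 0.8595, Arden 0.7490, Dorne 0.3375, Eskel 0.1696, Brisco 0.0224.
The surplus seats go to Carrow, Farrow, Arden.

Arden=4; Brisco=3; Carrow=6; Dorne=8; Eskel=6; Farrow=7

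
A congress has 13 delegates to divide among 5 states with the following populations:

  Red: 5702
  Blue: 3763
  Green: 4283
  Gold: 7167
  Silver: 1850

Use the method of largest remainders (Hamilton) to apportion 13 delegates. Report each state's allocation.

Standard divisor: 22765 ÷ 13 ≈ 1751.154.
Standard quotas: Red 3.2561, Blue 2.1489, Green 2.4458, Gold 4.0927, Silver 1.0564.
Lower quotas: Red 3, Blue 2, Green 2, Gold 4, Silver 1 (sum 12, leaving 1 seat).
Remainders in descending order: Green 0.4458, Red 0.2561, Blue 0.1489, Gold 0.0927, Silver 0.0564.
The surplus seat goes to Green.

Red 3, Blue 2, Green 3, Gold 4, Silver 1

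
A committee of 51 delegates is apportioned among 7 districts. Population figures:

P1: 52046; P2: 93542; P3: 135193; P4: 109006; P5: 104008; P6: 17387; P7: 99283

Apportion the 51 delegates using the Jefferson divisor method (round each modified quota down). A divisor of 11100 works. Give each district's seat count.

With modified divisor 11100: modified quotas P1 4.689, P2 8.427, P3 12.180, P4 9.820, P5 9.370, P6 1.566, P7 8.944.
Rounding down: P1 4, P2 8, P3 12, P4 9, P5 9, P6 1, P7 8 (total 51).

P1 4, P2 8, P3 12, P4 9, P5 9, P6 1, P7 8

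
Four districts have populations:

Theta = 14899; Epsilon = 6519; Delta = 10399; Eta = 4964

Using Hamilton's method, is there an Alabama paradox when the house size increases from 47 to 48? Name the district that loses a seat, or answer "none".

Eta

At 47 seats: Theta 19, Epsilon 8, Delta 13, Eta 7.
At 48 seats: Theta 19, Epsilon 9, Delta 14, Eta 6.
Eta drops from 7 to 6.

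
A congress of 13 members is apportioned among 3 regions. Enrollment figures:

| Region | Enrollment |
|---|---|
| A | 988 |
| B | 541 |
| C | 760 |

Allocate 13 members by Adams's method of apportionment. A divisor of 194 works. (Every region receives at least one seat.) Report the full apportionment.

With modified divisor 194: modified quotas A 5.093, B 2.789, C 3.918.
Rounding up: A 6, B 3, C 4 (total 13).

A 6, B 3, C 4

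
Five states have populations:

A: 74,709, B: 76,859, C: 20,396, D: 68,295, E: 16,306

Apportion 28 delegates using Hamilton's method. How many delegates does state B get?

Total 256565; standard divisor 256565/28 ≈ 9163.036.
Standard quotas: A 8.1533, B 8.3879, C 2.2259, D 7.4533, E 1.7795.
Lower quotas: A 8, B 8, C 2, D 7, E 1 (sum 26, leaving 2 seats).
Remainders in descending order: E 0.7795, D 0.4533, B 0.3879, C 0.2259, A 0.1533.
The surplus seats go to E, D.
B receives 8.

8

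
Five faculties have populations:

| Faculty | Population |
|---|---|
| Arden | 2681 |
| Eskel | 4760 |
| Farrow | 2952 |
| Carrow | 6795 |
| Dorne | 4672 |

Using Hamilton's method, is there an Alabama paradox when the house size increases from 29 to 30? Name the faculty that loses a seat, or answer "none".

none

At 29 seats: Arden 4, Eskel 6, Farrow 4, Carrow 9, Dorne 6.
At 30 seats: Arden 4, Eskel 7, Farrow 4, Carrow 9, Dorne 6.
No faculty's allocation decreased.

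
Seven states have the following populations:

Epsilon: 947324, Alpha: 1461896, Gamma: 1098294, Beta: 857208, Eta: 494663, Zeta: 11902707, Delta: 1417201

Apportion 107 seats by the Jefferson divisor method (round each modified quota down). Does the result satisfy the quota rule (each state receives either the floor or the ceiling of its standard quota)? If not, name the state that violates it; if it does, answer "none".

Standard quotas: Epsilon 5.576, Alpha 8.604, Gamma 6.464, Beta 5.045, Eta 2.911, Zeta 70.057, Delta 8.341.
Jefferson allocation: Epsilon 5, Alpha 8, Gamma 6, Beta 5, Eta 3, Zeta 72, Delta 8.
Zeta has quota 70.057 (lower 70, upper 71) but receives 72 — outside the quota interval.

Zeta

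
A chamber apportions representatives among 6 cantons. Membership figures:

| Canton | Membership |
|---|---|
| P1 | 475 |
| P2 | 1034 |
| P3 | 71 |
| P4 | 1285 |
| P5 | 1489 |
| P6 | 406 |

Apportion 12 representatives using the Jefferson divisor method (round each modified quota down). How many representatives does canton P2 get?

3

Standard divisor 4760/12 ≈ 396.667; standard quotas: P1 1.197, P2 2.607, P3 0.179, P4 3.239, P5 3.754, P6 1.024.
Rounding down gives 1, 2, 0, 3, 3, 1 = 10 seats, so the divisor must be adjusted.
With modified divisor 330: modified quotas P1 1.439, P2 3.133, P3 0.215, P4 3.894, P5 4.512, P6 1.230.
Rounding down: P1 1, P2 3, P3 0, P4 3, P5 4, P6 1 (total 12).
P2 receives 3.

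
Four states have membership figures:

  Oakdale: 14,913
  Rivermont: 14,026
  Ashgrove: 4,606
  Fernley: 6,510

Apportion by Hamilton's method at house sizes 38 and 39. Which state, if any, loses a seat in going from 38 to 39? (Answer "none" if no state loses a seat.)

At 38 seats: Oakdale 14, Rivermont 13, Ashgrove 5, Fernley 6.
At 39 seats: Oakdale 15, Rivermont 14, Ashgrove 4, Fernley 6.
Ashgrove drops from 5 to 4.

Ashgrove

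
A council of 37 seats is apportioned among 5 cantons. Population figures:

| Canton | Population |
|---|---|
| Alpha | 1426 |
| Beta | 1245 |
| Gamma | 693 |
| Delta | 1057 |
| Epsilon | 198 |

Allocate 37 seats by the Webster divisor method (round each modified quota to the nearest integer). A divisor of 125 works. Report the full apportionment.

With modified divisor 125: modified quotas Alpha 11.408, Beta 9.960, Gamma 5.544, Delta 8.456, Epsilon 1.584.
Rounding to the nearest integer: Alpha 11, Beta 10, Gamma 6, Delta 8, Epsilon 2 (total 37).

Alpha: 11; Beta: 10; Gamma: 6; Delta: 8; Epsilon: 2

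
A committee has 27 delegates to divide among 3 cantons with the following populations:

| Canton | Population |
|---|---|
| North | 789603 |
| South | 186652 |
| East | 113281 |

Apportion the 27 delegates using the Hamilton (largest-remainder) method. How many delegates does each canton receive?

The standard divisor is 1089536/27 ≈ 40353.185.
Standard quotas: North 19.5673, South 4.6255, East 2.8072.
Lower quotas: North 19, South 4, East 2 (sum 25, leaving 2 seats).
Remainders in descending order: East 0.8072, South 0.6255, North 0.5673.
The surplus seats go to East, South.

North=19, South=5, East=3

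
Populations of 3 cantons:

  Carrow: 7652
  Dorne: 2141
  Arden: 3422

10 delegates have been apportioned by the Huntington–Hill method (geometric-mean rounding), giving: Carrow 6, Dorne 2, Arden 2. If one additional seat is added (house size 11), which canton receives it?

Arden

Priority for the next seat is population ÷ (√(s·(s+1))).
Priorities: Carrow 1180.729, Dorne 874.060, Arden 1397.026.
Highest priority: Arden.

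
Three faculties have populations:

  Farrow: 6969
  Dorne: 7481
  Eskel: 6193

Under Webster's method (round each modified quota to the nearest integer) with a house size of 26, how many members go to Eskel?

Standard divisor 20643/26 ≈ 793.962; standard quotas: Farrow 8.778, Dorne 9.422, Eskel 7.800.
Rounding to the nearest integer gives Farrow 9, Dorne 9, Eskel 8 — total 26, matching the house size, so no adjustment is needed.
Eskel receives 8.

8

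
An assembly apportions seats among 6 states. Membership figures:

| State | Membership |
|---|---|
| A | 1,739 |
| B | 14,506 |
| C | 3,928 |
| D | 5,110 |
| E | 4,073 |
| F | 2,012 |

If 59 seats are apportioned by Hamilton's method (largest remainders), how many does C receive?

Total 31368; standard divisor 31368/59 ≈ 531.661.
Standard quotas: A 3.2709, B 27.2843, C 7.3882, D 9.6114, E 7.6609, F 3.7844.
Lower quotas: A 3, B 27, C 7, D 9, E 7, F 3 (sum 56, leaving 3 seats).
Remainders in descending order: F 0.7844, E 0.6609, D 0.6114, C 0.3882, B 0.2843, A 0.2709.
The surplus seats go to F, E, D.
C receives 7.

7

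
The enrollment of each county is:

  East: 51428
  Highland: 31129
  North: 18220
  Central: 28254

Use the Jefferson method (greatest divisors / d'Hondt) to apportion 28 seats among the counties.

East 11, Highland 7, North 4, Central 6

Standard divisor 129031/28 ≈ 4608.25; standard quotas: East 11.160, Highland 6.755, North 3.954, Central 6.131.
Rounding down gives 11, 6, 3, 6 = 26 seats, so the divisor must be adjusted.
With modified divisor 4400: modified quotas East 11.688, Highland 7.075, North 4.141, Central 6.421.
Rounding down: East 11, Highland 7, North 4, Central 6 (total 28).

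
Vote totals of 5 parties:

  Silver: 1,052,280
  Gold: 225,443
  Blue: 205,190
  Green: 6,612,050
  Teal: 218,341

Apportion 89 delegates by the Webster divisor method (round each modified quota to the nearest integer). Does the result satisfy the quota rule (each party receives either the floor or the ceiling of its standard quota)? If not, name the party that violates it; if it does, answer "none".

Green

Standard quotas: Silver 11.265, Gold 2.414, Blue 2.197, Green 70.787, Teal 2.338.
Webster allocation: Silver 11, Gold 2, Blue 2, Green 72, Teal 2.
Green has quota 70.787 (lower 70, upper 71) but receives 72 — outside the quota interval.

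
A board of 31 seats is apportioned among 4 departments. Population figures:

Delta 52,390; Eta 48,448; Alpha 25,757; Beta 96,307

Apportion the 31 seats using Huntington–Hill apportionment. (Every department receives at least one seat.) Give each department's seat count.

Delta 7, Eta 7, Alpha 4, Beta 13

With divisor 7287: modified quotas Delta 7.190, Eta 6.649, Alpha 3.535, Beta 13.216.
Geometric-mean thresholds: Delta √(7·8)=7.483, Eta √(6·7)=6.481, Alpha √(3·4)=3.464, Beta √(13·14)=13.491.
Each quota rounded against its threshold gives Delta 7, Eta 7, Alpha 4, Beta 13 (total 31).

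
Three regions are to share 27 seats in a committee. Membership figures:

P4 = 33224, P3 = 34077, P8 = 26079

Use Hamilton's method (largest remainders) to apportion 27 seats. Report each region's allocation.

P4 10, P3 10, P8 7

Total 93380; standard divisor 93380/27 ≈ 3458.519.
Standard quotas: P4 9.6064, P3 9.8531, P8 7.5405.
Lower quotas: P4 9, P3 9, P8 7 (sum 25, leaving 2 seats).
Remainders in descending order: P3 0.8531, P4 0.6064, P8 0.5405.
The surplus seats go to P3, P4.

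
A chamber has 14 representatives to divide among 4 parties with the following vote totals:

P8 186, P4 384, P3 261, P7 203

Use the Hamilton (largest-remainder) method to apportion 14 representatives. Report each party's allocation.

The standard divisor is 1034/14 ≈ 73.857.
Standard quotas: P8 2.518, P4 5.199, P3 3.534, P7 2.749.
Lower quotas: P8 2, P4 5, P3 3, P7 2 (sum 12, leaving 2 seats).
Remainders in descending order: P7 0.749, P3 0.534, P8 0.518, P4 0.199.
Largest remainders: P7, P3 receive the extra seats.

P8: 2, P4: 5, P3: 4, P7: 3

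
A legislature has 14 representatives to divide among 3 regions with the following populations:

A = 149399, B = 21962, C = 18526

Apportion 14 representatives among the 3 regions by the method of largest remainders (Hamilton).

The standard divisor is 189887/14 ≈ 13563.357.
Standard quotas: A 11.0149, B 1.6192, C 1.3659.
Lower quotas: A 11, B 1, C 1 (sum 13, leaving 1 seat).
Remainders in descending order: B 0.6192, C 0.3659, A 0.0149.
The surplus seat goes to B.

A=11, B=2, C=1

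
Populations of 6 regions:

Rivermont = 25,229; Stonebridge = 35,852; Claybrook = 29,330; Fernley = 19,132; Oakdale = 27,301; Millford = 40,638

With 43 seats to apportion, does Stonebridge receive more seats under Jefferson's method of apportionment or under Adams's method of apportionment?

Jefferson

Jefferson: Rivermont 6, Stonebridge 9, Claybrook 7, Fernley 4, Oakdale 7, Millford 10.
Adams: Rivermont 6, Stonebridge 8, Claybrook 7, Fernley 5, Oakdale 7, Millford 10.
Stonebridge gets 9 under Jefferson and 8 under Adams.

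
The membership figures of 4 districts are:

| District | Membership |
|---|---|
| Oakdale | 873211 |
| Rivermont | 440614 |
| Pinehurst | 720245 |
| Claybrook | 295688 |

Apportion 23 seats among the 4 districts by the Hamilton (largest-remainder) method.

Oakdale 9; Rivermont 4; Pinehurst 7; Claybrook 3

Standard divisor: 2329758 ÷ 23 ≈ 101293.826.
Standard quotas: Oakdale 8.6206, Rivermont 4.3499, Pinehurst 7.1105, Claybrook 2.9191.
Lower quotas: Oakdale 8, Rivermont 4, Pinehurst 7, Claybrook 2 (sum 21, leaving 2 seats).
Remainders in descending order: Claybrook 0.9191, Oakdale 0.6206, Rivermont 0.3499, Pinehurst 0.1105.
Largest remainders: Claybrook, Oakdale receive the extra seats.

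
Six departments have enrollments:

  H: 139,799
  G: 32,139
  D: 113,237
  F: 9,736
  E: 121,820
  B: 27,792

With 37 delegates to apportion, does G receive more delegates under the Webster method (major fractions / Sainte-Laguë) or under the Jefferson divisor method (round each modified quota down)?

Webster: H 12, G 3, D 9, F 1, E 10, B 2.
Jefferson: H 12, G 2, D 10, F 0, E 11, B 2.
G gets 3 under Webster and 2 under Jefferson.

Webster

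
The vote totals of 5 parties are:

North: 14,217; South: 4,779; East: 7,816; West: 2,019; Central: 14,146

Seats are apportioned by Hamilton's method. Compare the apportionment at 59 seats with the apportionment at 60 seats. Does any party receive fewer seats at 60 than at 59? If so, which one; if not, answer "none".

At 59 seats: North 19, South 7, East 11, West 3, Central 19.
At 60 seats: North 20, South 6, East 11, West 3, Central 20.
South drops from 7 to 6.

South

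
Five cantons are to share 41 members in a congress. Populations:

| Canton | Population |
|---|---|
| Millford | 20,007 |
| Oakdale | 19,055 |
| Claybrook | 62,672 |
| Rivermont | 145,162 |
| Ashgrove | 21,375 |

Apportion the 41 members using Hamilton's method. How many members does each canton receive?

Total 268271; standard divisor 268271/41 ≈ 6543.195.
Standard quotas: Millford 3.0577, Oakdale 2.9122, Claybrook 9.5782, Rivermont 22.1852, Ashgrove 3.2668.
Lower quotas: Millford 3, Oakdale 2, Claybrook 9, Rivermont 22, Ashgrove 3 (sum 39, leaving 2 seats).
Remainders in descending order: Oakdale 0.9122, Claybrook 0.5782, Ashgrove 0.2668, Rivermont 0.1852, Millford 0.0577.
Largest remainders: Oakdale, Claybrook receive the extra seats.

Millford=3, Oakdale=3, Claybrook=10, Rivermont=22, Ashgrove=3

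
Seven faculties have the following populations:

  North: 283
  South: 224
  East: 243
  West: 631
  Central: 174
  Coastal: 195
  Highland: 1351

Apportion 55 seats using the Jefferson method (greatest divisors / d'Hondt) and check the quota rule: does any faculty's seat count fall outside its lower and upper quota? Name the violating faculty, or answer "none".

Highland

Standard quotas: North 5.019, South 3.973, East 4.310, West 11.192, Central 3.086, Coastal 3.459, Highland 23.962.
Jefferson allocation: North 5, South 4, East 4, West 11, Central 3, Coastal 3, Highland 25.
Highland has quota 23.962 (lower 23, upper 24) but receives 25 — outside the quota interval.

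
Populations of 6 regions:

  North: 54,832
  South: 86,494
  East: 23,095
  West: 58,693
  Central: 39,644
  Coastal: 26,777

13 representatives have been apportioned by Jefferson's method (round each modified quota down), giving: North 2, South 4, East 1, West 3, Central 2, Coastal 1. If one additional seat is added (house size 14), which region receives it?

North

Priority for the next seat is population ÷ (current seats + 1).
Priorities: North 18277.333, South 17298.800, East 11547.500, West 14673.250, Central 13214.667, Coastal 13388.500.
Highest priority: North.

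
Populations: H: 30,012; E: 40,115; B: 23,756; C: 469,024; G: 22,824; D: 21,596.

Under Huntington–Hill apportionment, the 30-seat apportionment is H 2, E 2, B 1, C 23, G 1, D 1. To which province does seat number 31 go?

Priority for the next seat is population ÷ (√(s·(s+1))).
Priorities: H 12252.348, E 16376.880, B 16798.029, C 19962.987, G 16139.005, D 15270.678.
Highest priority: C.

C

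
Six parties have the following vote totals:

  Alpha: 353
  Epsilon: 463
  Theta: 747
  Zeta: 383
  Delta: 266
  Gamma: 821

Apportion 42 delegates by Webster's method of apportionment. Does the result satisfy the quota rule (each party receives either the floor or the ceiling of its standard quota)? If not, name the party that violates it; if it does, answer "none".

Standard quotas: Alpha 4.888, Epsilon 6.411, Theta 10.344, Zeta 5.304, Delta 3.683, Gamma 11.369.
Webster allocation: Alpha 5, Epsilon 6, Theta 10, Zeta 5, Delta 4, Gamma 12.
Every allocation lies between the lower and upper quota.

none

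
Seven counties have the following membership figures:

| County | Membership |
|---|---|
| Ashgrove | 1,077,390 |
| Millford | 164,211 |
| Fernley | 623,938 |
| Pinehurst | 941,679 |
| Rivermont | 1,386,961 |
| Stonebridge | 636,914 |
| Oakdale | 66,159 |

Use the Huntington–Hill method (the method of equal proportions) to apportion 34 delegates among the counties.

With divisor 144638: modified quotas Ashgrove 7.449, Millford 1.135, Fernley 4.314, Pinehurst 6.511, Rivermont 9.589, Stonebridge 4.404, Oakdale 0.457.
Geometric-mean thresholds: Ashgrove √(7·8)=7.483, Millford √(1·2)=1.414, Fernley √(4·5)=4.472, Pinehurst √(6·7)=6.481, Rivermont √(9·10)=9.487, Stonebridge √(4·5)=4.472, Oakdale (min 1).
Each quota rounded against its threshold gives Ashgrove 7, Millford 1, Fernley 4, Pinehurst 7, Rivermont 10, Stonebridge 4, Oakdale 1 (total 34).

Ashgrove: 7, Millford: 1, Fernley: 4, Pinehurst: 7, Rivermont: 10, Stonebridge: 4, Oakdale: 1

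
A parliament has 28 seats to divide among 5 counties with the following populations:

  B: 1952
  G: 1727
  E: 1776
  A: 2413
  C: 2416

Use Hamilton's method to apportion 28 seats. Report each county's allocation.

Standard divisor: 10284 ÷ 28 ≈ 367.286.
Standard quotas: B 5.315, G 4.702, E 4.835, A 6.570, C 6.578.
Lower quotas: B 5, G 4, E 4, A 6, C 6 (sum 25, leaving 3 seats).
Remainders in descending order: E 0.835, G 0.702, C 0.578, A 0.570, B 0.315.
The surplus seats go to E, G, C.

B: 5, G: 5, E: 5, A: 6, C: 7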